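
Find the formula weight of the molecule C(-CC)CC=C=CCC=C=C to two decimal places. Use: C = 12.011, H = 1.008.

148.25

Molecular formula: C11H16.
M = 11×12.011 + 16×1.008 = 148.25 g/mol.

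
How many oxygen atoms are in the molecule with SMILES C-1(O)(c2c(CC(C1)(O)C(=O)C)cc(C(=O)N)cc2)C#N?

4

The symbol for oxygen appears 4 times in the SMILES.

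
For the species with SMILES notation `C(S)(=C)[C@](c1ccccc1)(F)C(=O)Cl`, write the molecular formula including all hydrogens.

C10H8ClFOS

Heavy atoms from the SMILES: 10 C, 1 Cl, 1 F, 1 O, 1 S.
Implicit hydrogens by atom environment:
  5 × C (aromatic): 1 H each → 5
  3 × C: no H
  1 × C: 2 H
  1 × C (aromatic): no H
  1 × Cl: no H
  1 × F: no H
  1 × O: no H
  1 × S: 1 H
  Total hydrogens = 8.
Molecular formula: C10H8ClFOS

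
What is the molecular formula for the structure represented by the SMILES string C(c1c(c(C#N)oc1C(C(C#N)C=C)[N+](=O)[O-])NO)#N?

Heavy atoms from the SMILES: 11 C, 5 N, 4 O.
Implicit hydrogens by atom environment:
  4 × C (aromatic): no H
  3 × C: 1 H each → 3
  3 × C: no H
  3 × N: no H
  1 × C: 2 H
  1 × N: 1 H
  1 × N (charge +1): no H
  1 × O: 1 H
  1 × O (aromatic): no H
  1 × O: no H
  1 × O (charge -1): no H
  Total hydrogens = 7.
Molecular formula: C11H7N5O4

C11H7N5O4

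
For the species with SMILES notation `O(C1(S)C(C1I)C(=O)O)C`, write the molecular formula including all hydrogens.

Heavy atoms from the SMILES: 5 C, 1 I, 3 O, 1 S.
Implicit hydrogens by atom environment:
  2 × C: 1 H each → 2
  2 × C: no H
  2 × O: no H
  1 × C: 3 H
  1 × I: no H
  1 × O: 1 H
  1 × S: 1 H
  Total hydrogens = 7.
Molecular formula: C5H7IO3S

C5H7IO3S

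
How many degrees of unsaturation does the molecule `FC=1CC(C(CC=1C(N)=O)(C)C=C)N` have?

Molecular formula from the SMILES: C10H15FN2O.
DoU = (2C + 2 + N − H − X)/2 = (2·10 + 2 + 2 − 15 − 1)/2 = 8/2 = 4.
(Structurally: 1 ring(s) + 3 π bond(s) = 4.)

4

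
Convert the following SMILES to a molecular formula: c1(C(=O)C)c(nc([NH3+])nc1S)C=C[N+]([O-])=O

Heavy atoms from the SMILES: 8 C, 4 N, 3 O, 1 S.
Implicit hydrogens by atom environment:
  4 × C (aromatic): no H
  2 × C: 1 H each → 2
  2 × N (aromatic): no H
  2 × O: no H
  1 × C: 3 H
  1 × C: no H
  1 × N (charge +1): 3 H
  1 × N (charge +1): no H
  1 × O (charge -1): no H
  1 × S: 1 H
  Total hydrogens = 9.
Net charge +1.
Molecular formula: C8H9N4O3S+

C8H9N4O3S+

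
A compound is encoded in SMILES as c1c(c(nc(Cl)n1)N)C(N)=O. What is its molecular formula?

Heavy atoms from the SMILES: 5 C, 1 Cl, 4 N, 1 O.
Implicit hydrogens by atom environment:
  3 × C (aromatic): no H
  2 × N: 2 H each → 4
  2 × N (aromatic): no H
  1 × C (aromatic): 1 H
  1 × C: no H
  1 × Cl: no H
  1 × O: no H
  Total hydrogens = 5.
Molecular formula: C5H5ClN4O

C5H5ClN4O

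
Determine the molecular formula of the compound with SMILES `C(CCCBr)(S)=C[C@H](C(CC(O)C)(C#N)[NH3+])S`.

C11H20BrN2OS2+

Heavy atoms from the SMILES: 1 Br, 11 C, 2 N, 1 O, 2 S.
Implicit hydrogens by atom environment:
  4 × C: 2 H each → 8
  3 × C: 1 H each → 3
  3 × C: no H
  2 × S: 1 H each → 2
  1 × Br: no H
  1 × C: 3 H
  1 × N (charge +1): 3 H
  1 × N: no H
  1 × O: 1 H
  Total hydrogens = 20.
Net charge +1.
Molecular formula: C11H20BrN2OS2+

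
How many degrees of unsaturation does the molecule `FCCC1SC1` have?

1

Molecular formula from the SMILES: C4H7FS.
DoU = (2C + 2 + N − H − X)/2 = (2·4 + 2 + 0 − 7 − 1)/2 = 2/2 = 1.
(Structurally: 1 ring(s) + 0 π bond(s) = 1.)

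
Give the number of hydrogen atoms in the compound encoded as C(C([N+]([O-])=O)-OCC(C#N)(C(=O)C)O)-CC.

Hydrogens are implicit in SMILES; fill each atom to its normal valence:
  3 × C: 2 H each → 6
  3 × C: no H
  3 × O: no H
  2 × C: 3 H each → 6
  1 × C: 1 H
  1 × N: no H
  1 × N (charge +1): no H
  1 × O: 1 H
  1 × O (charge -1): no H
  Total hydrogens = 14.

14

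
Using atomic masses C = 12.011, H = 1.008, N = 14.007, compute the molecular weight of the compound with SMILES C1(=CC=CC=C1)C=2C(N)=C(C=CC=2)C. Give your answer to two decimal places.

Molecular formula: C13H13N.
M = 13×12.011 + 13×1.008 + 1×14.007 = 183.25 g/mol.

183.25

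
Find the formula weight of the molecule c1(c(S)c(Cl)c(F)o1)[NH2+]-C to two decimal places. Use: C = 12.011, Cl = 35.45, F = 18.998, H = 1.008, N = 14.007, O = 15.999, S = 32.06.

Molecular formula: C5H6ClFNOS+.
M = 5×12.011 + 1×35.45 + 1×18.998 + 6×1.008 + 1×14.007 + 1×15.999 + 1×32.06 = 182.62 g/mol.

182.62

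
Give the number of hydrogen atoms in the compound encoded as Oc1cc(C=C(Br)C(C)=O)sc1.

Hydrogens are implicit in SMILES; fill each atom to its normal valence:
  2 × C (aromatic): 1 H each → 2
  2 × C (aromatic): no H
  2 × C: no H
  1 × Br: no H
  1 × C: 3 H
  1 × C: 1 H
  1 × O: 1 H
  1 × O: no H
  1 × S (aromatic): no H
  Total hydrogens = 7.

7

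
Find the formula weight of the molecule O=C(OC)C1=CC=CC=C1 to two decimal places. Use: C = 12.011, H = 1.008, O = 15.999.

Molecular formula: C8H8O2.
M = 8×12.011 + 8×1.008 + 2×15.999 = 136.15 g/mol.

136.15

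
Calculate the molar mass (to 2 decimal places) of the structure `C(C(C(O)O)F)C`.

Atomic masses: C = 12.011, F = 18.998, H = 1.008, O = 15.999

108.11

Molecular formula: C4H9FO2.
M = 4×12.011 + 1×18.998 + 9×1.008 + 2×15.999 = 108.11 g/mol.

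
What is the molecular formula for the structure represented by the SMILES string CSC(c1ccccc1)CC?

C10H14S

Heavy atoms from the SMILES: 10 C, 1 S.
Implicit hydrogens by atom environment:
  5 × C (aromatic): 1 H each → 5
  2 × C: 3 H each → 6
  1 × C: 2 H
  1 × C: 1 H
  1 × C (aromatic): no H
  1 × S: no H
  Total hydrogens = 14.
Molecular formula: C10H14S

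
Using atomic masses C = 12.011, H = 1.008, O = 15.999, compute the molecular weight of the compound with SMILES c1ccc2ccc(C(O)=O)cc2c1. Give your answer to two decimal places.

Molecular formula: C11H8O2.
M = 11×12.011 + 8×1.008 + 2×15.999 = 172.18 g/mol.

172.18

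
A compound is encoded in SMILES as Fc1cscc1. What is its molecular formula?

Heavy atoms from the SMILES: 4 C, 1 F, 1 S.
Implicit hydrogens by atom environment:
  3 × C (aromatic): 1 H each → 3
  1 × C (aromatic): no H
  1 × F: no H
  1 × S (aromatic): no H
  Total hydrogens = 3.
Molecular formula: C4H3FS

C4H3FS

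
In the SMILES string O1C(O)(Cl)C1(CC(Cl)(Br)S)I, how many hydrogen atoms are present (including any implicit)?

Hydrogens are implicit in SMILES; fill each atom to its normal valence:
  3 × C: no H
  2 × Cl: no H
  1 × Br: no H
  1 × C: 2 H
  1 × I: no H
  1 × O: 1 H
  1 × O: no H
  1 × S: 1 H
  Total hydrogens = 4.

4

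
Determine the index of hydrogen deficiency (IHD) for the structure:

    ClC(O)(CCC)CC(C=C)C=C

2

Molecular formula from the SMILES: C10H17ClO.
DoU = (2C + 2 + N − H − X)/2 = (2·10 + 2 + 0 − 17 − 1)/2 = 4/2 = 2.
(Structurally: 0 ring(s) + 2 π bond(s) = 2.)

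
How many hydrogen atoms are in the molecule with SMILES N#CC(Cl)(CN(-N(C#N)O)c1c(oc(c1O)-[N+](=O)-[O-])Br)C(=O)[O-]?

4

Hydrogens are implicit in SMILES; fill each atom to its normal valence:
  4 × C (aromatic): no H
  4 × C: no H
  4 × N: no H
  2 × O: 1 H each → 2
  2 × O: no H
  2 × O (charge -1): no H
  1 × Br: no H
  1 × C: 2 H
  1 × Cl: no H
  1 × N (charge +1): no H
  1 × O (aromatic): no H
  Total hydrogens = 4.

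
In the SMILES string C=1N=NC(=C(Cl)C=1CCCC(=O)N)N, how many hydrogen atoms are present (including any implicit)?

Hydrogens are implicit in SMILES; fill each atom to its normal valence:
  3 × C: 2 H each → 6
  3 × C (aromatic): no H
  2 × N: 2 H each → 4
  2 × N (aromatic): no H
  1 × C (aromatic): 1 H
  1 × C: no H
  1 × Cl: no H
  1 × O: no H
  Total hydrogens = 11.

11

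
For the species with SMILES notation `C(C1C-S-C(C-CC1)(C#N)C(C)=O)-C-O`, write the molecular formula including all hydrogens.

C11H17NO2S

Heavy atoms from the SMILES: 11 C, 1 N, 2 O, 1 S.
Implicit hydrogens by atom environment:
  6 × C: 2 H each → 12
  3 × C: no H
  1 × C: 3 H
  1 × C: 1 H
  1 × N: no H
  1 × O: 1 H
  1 × O: no H
  1 × S: no H
  Total hydrogens = 17.
Molecular formula: C11H17NO2S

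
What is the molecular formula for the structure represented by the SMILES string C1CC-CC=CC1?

Heavy atoms from the SMILES: 7 C.
Implicit hydrogens by atom environment:
  5 × C: 2 H each → 10
  2 × C: 1 H each → 2
  Total hydrogens = 12.
Molecular formula: C7H12

C7H12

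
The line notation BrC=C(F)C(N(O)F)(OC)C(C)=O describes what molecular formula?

Heavy atoms from the SMILES: 1 Br, 6 C, 2 F, 1 N, 3 O.
Implicit hydrogens by atom environment:
  3 × C: no H
  2 × C: 3 H each → 6
  2 × F: no H
  2 × O: no H
  1 × Br: no H
  1 × C: 1 H
  1 × N: no H
  1 × O: 1 H
  Total hydrogens = 8.
Molecular formula: C6H8BrF2NO3

C6H8BrF2NO3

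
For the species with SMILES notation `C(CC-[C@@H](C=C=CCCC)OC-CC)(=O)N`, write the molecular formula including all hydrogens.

C13H23NO2

Heavy atoms from the SMILES: 13 C, 1 N, 2 O.
Implicit hydrogens by atom environment:
  6 × C: 2 H each → 12
  3 × C: 1 H each → 3
  2 × C: 3 H each → 6
  2 × C: no H
  2 × O: no H
  1 × N: 2 H
  Total hydrogens = 23.
Molecular formula: C13H23NO2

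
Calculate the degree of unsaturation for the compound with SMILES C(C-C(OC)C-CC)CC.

0

Molecular formula from the SMILES: C9H20O.
DoU = (2C + 2 + N − H − X)/2 = (2·9 + 2 + 0 − 20 − 0)/2 = 0/2 = 0.
(Structurally: 0 ring(s) + 0 π bond(s) = 0.)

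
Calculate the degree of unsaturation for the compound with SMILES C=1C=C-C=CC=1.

4

Molecular formula from the SMILES: C6H6.
DoU = (2C + 2 + N − H − X)/2 = (2·6 + 2 + 0 − 6 − 0)/2 = 8/2 = 4.
(Structurally: 1 ring(s) + 3 π bond(s) = 4.)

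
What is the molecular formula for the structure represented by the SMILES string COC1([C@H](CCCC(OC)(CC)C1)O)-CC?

C13H26O3

Heavy atoms from the SMILES: 13 C, 3 O.
Implicit hydrogens by atom environment:
  6 × C: 2 H each → 12
  4 × C: 3 H each → 12
  2 × C: no H
  2 × O: no H
  1 × C: 1 H
  1 × O: 1 H
  Total hydrogens = 26.
Molecular formula: C13H26O3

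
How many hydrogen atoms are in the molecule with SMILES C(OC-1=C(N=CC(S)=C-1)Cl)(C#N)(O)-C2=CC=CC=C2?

9

Hydrogens are implicit in SMILES; fill each atom to its normal valence:
  7 × C (aromatic): 1 H each → 7
  4 × C (aromatic): no H
  2 × C: no H
  1 × Cl: no H
  1 × N (aromatic): no H
  1 × N: no H
  1 × O: 1 H
  1 × O: no H
  1 × S: 1 H
  Total hydrogens = 9.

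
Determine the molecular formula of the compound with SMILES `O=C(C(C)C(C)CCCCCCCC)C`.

Heavy atoms from the SMILES: 14 C, 1 O.
Implicit hydrogens by atom environment:
  7 × C: 2 H each → 14
  4 × C: 3 H each → 12
  2 × C: 1 H each → 2
  1 × C: no H
  1 × O: no H
  Total hydrogens = 28.
Molecular formula: C14H28O

C14H28O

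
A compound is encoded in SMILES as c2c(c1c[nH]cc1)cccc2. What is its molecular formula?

C10H9N

Heavy atoms from the SMILES: 10 C, 1 N.
Implicit hydrogens by atom environment:
  8 × C (aromatic): 1 H each → 8
  2 × C (aromatic): no H
  1 × N (aromatic): 1 H
  Total hydrogens = 9.
Molecular formula: C10H9N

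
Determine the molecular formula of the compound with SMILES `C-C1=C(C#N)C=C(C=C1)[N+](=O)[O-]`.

C8H6N2O2

Heavy atoms from the SMILES: 8 C, 2 N, 2 O.
Implicit hydrogens by atom environment:
  3 × C (aromatic): 1 H each → 3
  3 × C (aromatic): no H
  1 × C: 3 H
  1 × C: no H
  1 × N: no H
  1 × N (charge +1): no H
  1 × O: no H
  1 × O (charge -1): no H
  Total hydrogens = 6.
Molecular formula: C8H6N2O2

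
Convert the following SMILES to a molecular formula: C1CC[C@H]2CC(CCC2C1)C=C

C12H20

Heavy atoms from the SMILES: 12 C.
Implicit hydrogens by atom environment:
  8 × C: 2 H each → 16
  4 × C: 1 H each → 4
  Total hydrogens = 20.
Molecular formula: C12H20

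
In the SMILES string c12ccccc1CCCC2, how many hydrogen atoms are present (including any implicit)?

Hydrogens are implicit in SMILES; fill each atom to its normal valence:
  4 × C: 2 H each → 8
  4 × C (aromatic): 1 H each → 4
  2 × C (aromatic): no H
  Total hydrogens = 12.

12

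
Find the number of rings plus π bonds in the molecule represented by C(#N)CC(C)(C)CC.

2

Molecular formula from the SMILES: C7H13N.
DoU = (2C + 2 + N − H − X)/2 = (2·7 + 2 + 1 − 13 − 0)/2 = 4/2 = 2.
(Structurally: 0 ring(s) + 2 π bond(s) = 2.)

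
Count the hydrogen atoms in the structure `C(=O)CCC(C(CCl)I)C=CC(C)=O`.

14

Hydrogens are implicit in SMILES; fill each atom to its normal valence:
  5 × C: 1 H each → 5
  3 × C: 2 H each → 6
  2 × O: no H
  1 × C: 3 H
  1 × C: no H
  1 × Cl: no H
  1 × I: no H
  Total hydrogens = 14.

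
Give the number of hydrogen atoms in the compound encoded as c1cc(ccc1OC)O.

Hydrogens are implicit in SMILES; fill each atom to its normal valence:
  4 × C (aromatic): 1 H each → 4
  2 × C (aromatic): no H
  1 × C: 3 H
  1 × O: 1 H
  1 × O: no H
  Total hydrogens = 8.

8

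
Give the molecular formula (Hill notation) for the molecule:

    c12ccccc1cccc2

C10H8

Heavy atoms from the SMILES: 10 C.
Implicit hydrogens by atom environment:
  8 × C (aromatic): 1 H each → 8
  2 × C (aromatic): no H
  Total hydrogens = 8.
Molecular formula: C10H8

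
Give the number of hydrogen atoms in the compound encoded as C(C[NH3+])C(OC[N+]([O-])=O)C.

Hydrogens are implicit in SMILES; fill each atom to its normal valence:
  3 × C: 2 H each → 6
  2 × O: no H
  1 × C: 3 H
  1 × C: 1 H
  1 × N (charge +1): 3 H
  1 × N (charge +1): no H
  1 × O (charge -1): no H
  Total hydrogens = 13.

13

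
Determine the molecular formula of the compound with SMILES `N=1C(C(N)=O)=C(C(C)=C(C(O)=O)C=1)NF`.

C8H8FN3O3

Heavy atoms from the SMILES: 8 C, 1 F, 3 N, 3 O.
Implicit hydrogens by atom environment:
  4 × C (aromatic): no H
  2 × C: no H
  2 × O: no H
  1 × C: 3 H
  1 × C (aromatic): 1 H
  1 × F: no H
  1 × N: 2 H
  1 × N: 1 H
  1 × N (aromatic): no H
  1 × O: 1 H
  Total hydrogens = 8.
Molecular formula: C8H8FN3O3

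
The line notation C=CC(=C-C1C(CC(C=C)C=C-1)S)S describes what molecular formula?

C12H16S2

Heavy atoms from the SMILES: 12 C, 2 S.
Implicit hydrogens by atom environment:
  8 × C: 1 H each → 8
  3 × C: 2 H each → 6
  2 × S: 1 H each → 2
  1 × C: no H
  Total hydrogens = 16.
Molecular formula: C12H16S2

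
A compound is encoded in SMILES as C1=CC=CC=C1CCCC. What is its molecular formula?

Heavy atoms from the SMILES: 10 C.
Implicit hydrogens by atom environment:
  5 × C (aromatic): 1 H each → 5
  3 × C: 2 H each → 6
  1 × C: 3 H
  1 × C (aromatic): no H
  Total hydrogens = 14.
Molecular formula: C10H14

C10H14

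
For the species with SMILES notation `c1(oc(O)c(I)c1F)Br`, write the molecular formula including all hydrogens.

Heavy atoms from the SMILES: 1 Br, 4 C, 1 F, 1 I, 2 O.
Implicit hydrogens by atom environment:
  4 × C (aromatic): no H
  1 × Br: no H
  1 × F: no H
  1 × I: no H
  1 × O: 1 H
  1 × O (aromatic): no H
  Total hydrogens = 1.
Molecular formula: C4HBrFIO2

C4HBrFIO2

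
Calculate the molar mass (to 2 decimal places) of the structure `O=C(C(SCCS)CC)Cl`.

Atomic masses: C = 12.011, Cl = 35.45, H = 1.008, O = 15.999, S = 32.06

198.72

Molecular formula: C6H11ClOS2.
M = 6×12.011 + 1×35.45 + 11×1.008 + 1×15.999 + 2×32.06 = 198.72 g/mol.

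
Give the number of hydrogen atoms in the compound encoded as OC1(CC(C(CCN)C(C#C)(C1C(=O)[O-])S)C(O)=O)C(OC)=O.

18

Hydrogens are implicit in SMILES; fill each atom to its normal valence:
  6 × C: no H
  4 × C: 1 H each → 4
  4 × O: no H
  3 × C: 2 H each → 6
  2 × O: 1 H each → 2
  1 × C: 3 H
  1 × N: 2 H
  1 × O (charge -1): no H
  1 × S: 1 H
  Total hydrogens = 18.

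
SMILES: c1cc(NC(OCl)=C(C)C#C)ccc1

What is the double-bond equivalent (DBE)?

7

Molecular formula from the SMILES: C11H10ClNO.
DoU = (2C + 2 + N − H − X)/2 = (2·11 + 2 + 1 − 10 − 1)/2 = 14/2 = 7.
(Structurally: 1 ring(s) + 6 π bond(s) = 7.)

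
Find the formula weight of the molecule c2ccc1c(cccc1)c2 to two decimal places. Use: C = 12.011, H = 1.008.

128.17

Molecular formula: C10H8.
M = 10×12.011 + 8×1.008 = 128.17 g/mol.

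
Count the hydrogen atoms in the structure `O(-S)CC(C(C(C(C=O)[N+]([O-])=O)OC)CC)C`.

Hydrogens are implicit in SMILES; fill each atom to its normal valence:
  5 × C: 1 H each → 5
  4 × O: no H
  3 × C: 3 H each → 9
  2 × C: 2 H each → 4
  1 × N (charge +1): no H
  1 × O (charge -1): no H
  1 × S: 1 H
  Total hydrogens = 19.

19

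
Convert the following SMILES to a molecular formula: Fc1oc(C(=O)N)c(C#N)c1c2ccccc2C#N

Heavy atoms from the SMILES: 13 C, 1 F, 3 N, 2 O.
Implicit hydrogens by atom environment:
  6 × C (aromatic): no H
  4 × C (aromatic): 1 H each → 4
  3 × C: no H
  2 × N: no H
  1 × F: no H
  1 × N: 2 H
  1 × O (aromatic): no H
  1 × O: no H
  Total hydrogens = 6.
Molecular formula: C13H6FN3O2

C13H6FN3O2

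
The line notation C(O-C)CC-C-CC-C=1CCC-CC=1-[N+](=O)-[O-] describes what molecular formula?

C13H23NO3

Heavy atoms from the SMILES: 13 C, 1 N, 3 O.
Implicit hydrogens by atom environment:
  10 × C: 2 H each → 20
  2 × C: no H
  2 × O: no H
  1 × C: 3 H
  1 × N (charge +1): no H
  1 × O (charge -1): no H
  Total hydrogens = 23.
Molecular formula: C13H23NO3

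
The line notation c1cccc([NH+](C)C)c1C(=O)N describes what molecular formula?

C9H13N2O+

Heavy atoms from the SMILES: 9 C, 2 N, 1 O.
Implicit hydrogens by atom environment:
  4 × C (aromatic): 1 H each → 4
  2 × C: 3 H each → 6
  2 × C (aromatic): no H
  1 × C: no H
  1 × N: 2 H
  1 × N (charge +1): 1 H
  1 × O: no H
  Total hydrogens = 13.
Net charge +1.
Molecular formula: C9H13N2O+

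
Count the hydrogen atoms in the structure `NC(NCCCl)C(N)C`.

14

Hydrogens are implicit in SMILES; fill each atom to its normal valence:
  2 × C: 2 H each → 4
  2 × C: 1 H each → 2
  2 × N: 2 H each → 4
  1 × C: 3 H
  1 × Cl: no H
  1 × N: 1 H
  Total hydrogens = 14.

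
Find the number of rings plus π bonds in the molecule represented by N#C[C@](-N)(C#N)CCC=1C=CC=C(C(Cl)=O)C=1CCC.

9

Molecular formula from the SMILES: C15H16ClN3O.
DoU = (2C + 2 + N − H − X)/2 = (2·15 + 2 + 3 − 16 − 1)/2 = 18/2 = 9.
(Structurally: 1 ring(s) + 8 π bond(s) = 9.)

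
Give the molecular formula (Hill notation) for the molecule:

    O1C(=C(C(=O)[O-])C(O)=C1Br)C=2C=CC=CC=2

C11H6BrO4-

Heavy atoms from the SMILES: 1 Br, 11 C, 4 O.
Implicit hydrogens by atom environment:
  5 × C (aromatic): 1 H each → 5
  5 × C (aromatic): no H
  1 × Br: no H
  1 × C: no H
  1 × O: 1 H
  1 × O (aromatic): no H
  1 × O: no H
  1 × O (charge -1): no H
  Total hydrogens = 6.
Net charge -1.
Molecular formula: C11H6BrO4-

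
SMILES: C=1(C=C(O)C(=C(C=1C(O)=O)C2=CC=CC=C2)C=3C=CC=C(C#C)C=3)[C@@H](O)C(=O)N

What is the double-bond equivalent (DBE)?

Molecular formula from the SMILES: C23H17NO5.
DoU = (2C + 2 + N − H − X)/2 = (2·23 + 2 + 1 − 17 − 0)/2 = 32/2 = 16.
(Structurally: 3 ring(s) + 13 π bond(s) = 16.)

16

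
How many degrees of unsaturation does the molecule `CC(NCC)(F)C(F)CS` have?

0

Molecular formula from the SMILES: C6H13F2NS.
DoU = (2C + 2 + N − H − X)/2 = (2·6 + 2 + 1 − 13 − 2)/2 = 0/2 = 0.
(Structurally: 0 ring(s) + 0 π bond(s) = 0.)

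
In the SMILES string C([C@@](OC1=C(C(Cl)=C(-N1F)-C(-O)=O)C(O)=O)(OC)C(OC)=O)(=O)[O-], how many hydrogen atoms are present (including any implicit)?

8

Hydrogens are implicit in SMILES; fill each atom to its normal valence:
  7 × O: no H
  5 × C: no H
  4 × C (aromatic): no H
  2 × C: 3 H each → 6
  2 × O: 1 H each → 2
  1 × Cl: no H
  1 × F: no H
  1 × N (aromatic): no H
  1 × O (charge -1): no H
  Total hydrogens = 8.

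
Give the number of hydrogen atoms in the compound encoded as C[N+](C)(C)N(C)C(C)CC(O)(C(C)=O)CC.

27

Hydrogens are implicit in SMILES; fill each atom to its normal valence:
  7 × C: 3 H each → 21
  2 × C: 2 H each → 4
  2 × C: no H
  1 × C: 1 H
  1 × N: no H
  1 × N (charge +1): no H
  1 × O: 1 H
  1 × O: no H
  Total hydrogens = 27.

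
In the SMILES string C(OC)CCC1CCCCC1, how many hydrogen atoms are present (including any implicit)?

Hydrogens are implicit in SMILES; fill each atom to its normal valence:
  8 × C: 2 H each → 16
  1 × C: 3 H
  1 × C: 1 H
  1 × O: no H
  Total hydrogens = 20.

20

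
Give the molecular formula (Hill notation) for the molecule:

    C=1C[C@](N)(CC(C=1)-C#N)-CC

C9H14N2

Heavy atoms from the SMILES: 9 C, 2 N.
Implicit hydrogens by atom environment:
  3 × C: 2 H each → 6
  3 × C: 1 H each → 3
  2 × C: no H
  1 × C: 3 H
  1 × N: 2 H
  1 × N: no H
  Total hydrogens = 14.
Molecular formula: C9H14N2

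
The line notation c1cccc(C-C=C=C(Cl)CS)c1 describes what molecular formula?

C11H11ClS

Heavy atoms from the SMILES: 11 C, 1 Cl, 1 S.
Implicit hydrogens by atom environment:
  5 × C (aromatic): 1 H each → 5
  2 × C: 2 H each → 4
  2 × C: no H
  1 × C: 1 H
  1 × C (aromatic): no H
  1 × Cl: no H
  1 × S: 1 H
  Total hydrogens = 11.
Molecular formula: C11H11ClS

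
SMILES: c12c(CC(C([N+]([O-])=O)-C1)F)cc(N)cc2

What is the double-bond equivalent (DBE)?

Molecular formula from the SMILES: C10H11FN2O2.
DoU = (2C + 2 + N − H − X)/2 = (2·10 + 2 + 2 − 11 − 1)/2 = 12/2 = 6.
(Structurally: 2 ring(s) + 4 π bond(s) = 6.)

6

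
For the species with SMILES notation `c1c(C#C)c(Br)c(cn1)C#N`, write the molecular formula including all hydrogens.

C8H3BrN2

Heavy atoms from the SMILES: 1 Br, 8 C, 2 N.
Implicit hydrogens by atom environment:
  3 × C (aromatic): no H
  2 × C (aromatic): 1 H each → 2
  2 × C: no H
  1 × Br: no H
  1 × C: 1 H
  1 × N (aromatic): no H
  1 × N: no H
  Total hydrogens = 3.
Molecular formula: C8H3BrN2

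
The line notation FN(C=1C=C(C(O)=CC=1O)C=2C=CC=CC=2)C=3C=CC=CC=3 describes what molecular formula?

Heavy atoms from the SMILES: 18 C, 1 F, 1 N, 2 O.
Implicit hydrogens by atom environment:
  12 × C (aromatic): 1 H each → 12
  6 × C (aromatic): no H
  2 × O: 1 H each → 2
  1 × F: no H
  1 × N: no H
  Total hydrogens = 14.
Molecular formula: C18H14FNO2

C18H14FNO2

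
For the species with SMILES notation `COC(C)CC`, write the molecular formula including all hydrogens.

Heavy atoms from the SMILES: 5 C, 1 O.
Implicit hydrogens by atom environment:
  3 × C: 3 H each → 9
  1 × C: 2 H
  1 × C: 1 H
  1 × O: no H
  Total hydrogens = 12.
Molecular formula: C5H12O

C5H12O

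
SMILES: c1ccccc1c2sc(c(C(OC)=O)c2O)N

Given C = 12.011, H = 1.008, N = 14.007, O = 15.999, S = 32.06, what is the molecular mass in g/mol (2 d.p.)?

249.28

Molecular formula: C12H11NO3S.
M = 12×12.011 + 11×1.008 + 1×14.007 + 3×15.999 + 1×32.06 = 249.28 g/mol.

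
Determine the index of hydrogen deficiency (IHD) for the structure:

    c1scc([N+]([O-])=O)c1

4

Molecular formula from the SMILES: C4H3NO2S.
DoU = (2C + 2 + N − H − X)/2 = (2·4 + 2 + 1 − 3 − 0)/2 = 8/2 = 4.
(Structurally: 1 ring(s) + 3 π bond(s) = 4.)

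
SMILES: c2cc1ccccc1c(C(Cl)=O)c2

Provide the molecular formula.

Heavy atoms from the SMILES: 11 C, 1 Cl, 1 O.
Implicit hydrogens by atom environment:
  7 × C (aromatic): 1 H each → 7
  3 × C (aromatic): no H
  1 × C: no H
  1 × Cl: no H
  1 × O: no H
  Total hydrogens = 7.
Molecular formula: C11H7ClO

C11H7ClO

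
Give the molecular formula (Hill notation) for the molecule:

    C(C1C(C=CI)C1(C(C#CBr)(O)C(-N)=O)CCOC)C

Heavy atoms from the SMILES: 1 Br, 14 C, 1 I, 1 N, 3 O.
Implicit hydrogens by atom environment:
  5 × C: no H
  4 × C: 1 H each → 4
  3 × C: 2 H each → 6
  2 × C: 3 H each → 6
  2 × O: no H
  1 × Br: no H
  1 × I: no H
  1 × N: 2 H
  1 × O: 1 H
  Total hydrogens = 19.
Molecular formula: C14H19BrINO3

C14H19BrINO3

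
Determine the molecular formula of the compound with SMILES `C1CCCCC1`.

C6H12

Heavy atoms from the SMILES: 6 C.
Implicit hydrogens by atom environment:
  6 × C: 2 H each → 12
  Total hydrogens = 12.
Molecular formula: C6H12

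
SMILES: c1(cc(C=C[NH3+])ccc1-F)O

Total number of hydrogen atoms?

9

Hydrogens are implicit in SMILES; fill each atom to its normal valence:
  3 × C (aromatic): 1 H each → 3
  3 × C (aromatic): no H
  2 × C: 1 H each → 2
  1 × F: no H
  1 × N (charge +1): 3 H
  1 × O: 1 H
  Total hydrogens = 9.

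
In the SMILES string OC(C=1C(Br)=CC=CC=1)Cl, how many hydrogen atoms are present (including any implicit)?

6

Hydrogens are implicit in SMILES; fill each atom to its normal valence:
  4 × C (aromatic): 1 H each → 4
  2 × C (aromatic): no H
  1 × Br: no H
  1 × C: 1 H
  1 × Cl: no H
  1 × O: 1 H
  Total hydrogens = 6.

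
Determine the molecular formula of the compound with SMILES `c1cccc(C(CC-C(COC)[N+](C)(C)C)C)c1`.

C16H28NO+

Heavy atoms from the SMILES: 16 C, 1 N, 1 O.
Implicit hydrogens by atom environment:
  5 × C: 3 H each → 15
  5 × C (aromatic): 1 H each → 5
  3 × C: 2 H each → 6
  2 × C: 1 H each → 2
  1 × C (aromatic): no H
  1 × N (charge +1): no H
  1 × O: no H
  Total hydrogens = 28.
Net charge +1.
Molecular formula: C16H28NO+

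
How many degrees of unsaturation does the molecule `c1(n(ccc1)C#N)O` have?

Molecular formula from the SMILES: C5H4N2O.
DoU = (2C + 2 + N − H − X)/2 = (2·5 + 2 + 2 − 4 − 0)/2 = 10/2 = 5.
(Structurally: 1 ring(s) + 4 π bond(s) = 5.)

5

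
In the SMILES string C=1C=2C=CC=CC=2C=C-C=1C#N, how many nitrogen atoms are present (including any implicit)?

1

The symbol for nitrogen appears 1 time in the SMILES.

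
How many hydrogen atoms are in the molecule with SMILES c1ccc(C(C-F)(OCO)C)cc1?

13

Hydrogens are implicit in SMILES; fill each atom to its normal valence:
  5 × C (aromatic): 1 H each → 5
  2 × C: 2 H each → 4
  1 × C: 3 H
  1 × C: no H
  1 × C (aromatic): no H
  1 × F: no H
  1 × O: 1 H
  1 × O: no H
  Total hydrogens = 13.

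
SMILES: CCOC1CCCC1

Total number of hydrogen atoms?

Hydrogens are implicit in SMILES; fill each atom to its normal valence:
  5 × C: 2 H each → 10
  1 × C: 3 H
  1 × C: 1 H
  1 × O: no H
  Total hydrogens = 14.

14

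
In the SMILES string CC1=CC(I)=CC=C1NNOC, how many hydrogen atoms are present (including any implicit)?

11

Hydrogens are implicit in SMILES; fill each atom to its normal valence:
  3 × C (aromatic): 1 H each → 3
  3 × C (aromatic): no H
  2 × C: 3 H each → 6
  2 × N: 1 H each → 2
  1 × I: no H
  1 × O: no H
  Total hydrogens = 11.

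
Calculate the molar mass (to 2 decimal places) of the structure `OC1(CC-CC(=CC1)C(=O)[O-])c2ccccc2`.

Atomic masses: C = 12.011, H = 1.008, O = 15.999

Molecular formula: C14H15O3-.
M = 14×12.011 + 15×1.008 + 3×15.999 = 231.27 g/mol.

231.27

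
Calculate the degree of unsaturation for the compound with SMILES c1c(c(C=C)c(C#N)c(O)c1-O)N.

Molecular formula from the SMILES: C9H8N2O2.
DoU = (2C + 2 + N − H − X)/2 = (2·9 + 2 + 2 − 8 − 0)/2 = 14/2 = 7.
(Structurally: 1 ring(s) + 6 π bond(s) = 7.)

7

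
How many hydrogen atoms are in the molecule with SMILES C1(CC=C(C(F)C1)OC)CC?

Hydrogens are implicit in SMILES; fill each atom to its normal valence:
  3 × C: 2 H each → 6
  3 × C: 1 H each → 3
  2 × C: 3 H each → 6
  1 × C: no H
  1 × F: no H
  1 × O: no H
  Total hydrogens = 15.

15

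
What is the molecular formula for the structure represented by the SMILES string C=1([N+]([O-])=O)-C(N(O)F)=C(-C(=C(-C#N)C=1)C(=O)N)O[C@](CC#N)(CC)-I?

Heavy atoms from the SMILES: 13 C, 1 F, 1 I, 5 N, 5 O.
Implicit hydrogens by atom environment:
  5 × C (aromatic): no H
  4 × C: no H
  3 × N: no H
  3 × O: no H
  2 × C: 2 H each → 4
  1 × C: 3 H
  1 × C (aromatic): 1 H
  1 × F: no H
  1 × I: no H
  1 × N: 2 H
  1 × N (charge +1): no H
  1 × O: 1 H
  1 × O (charge -1): no H
  Total hydrogens = 11.
Molecular formula: C13H11FIN5O5

C13H11FIN5O5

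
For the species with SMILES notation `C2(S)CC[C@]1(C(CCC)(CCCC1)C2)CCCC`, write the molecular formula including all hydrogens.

C17H32S

Heavy atoms from the SMILES: 17 C, 1 S.
Implicit hydrogens by atom environment:
  12 × C: 2 H each → 24
  2 × C: 3 H each → 6
  2 × C: no H
  1 × C: 1 H
  1 × S: 1 H
  Total hydrogens = 32.
Molecular formula: C17H32S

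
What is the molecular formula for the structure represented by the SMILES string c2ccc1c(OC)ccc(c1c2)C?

Heavy atoms from the SMILES: 12 C, 1 O.
Implicit hydrogens by atom environment:
  6 × C (aromatic): 1 H each → 6
  4 × C (aromatic): no H
  2 × C: 3 H each → 6
  1 × O: no H
  Total hydrogens = 12.
Molecular formula: C12H12O

C12H12O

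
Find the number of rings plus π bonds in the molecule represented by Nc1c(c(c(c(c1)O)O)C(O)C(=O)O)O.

Molecular formula from the SMILES: C8H9NO6.
DoU = (2C + 2 + N − H − X)/2 = (2·8 + 2 + 1 − 9 − 0)/2 = 10/2 = 5.
(Structurally: 1 ring(s) + 4 π bond(s) = 5.)

5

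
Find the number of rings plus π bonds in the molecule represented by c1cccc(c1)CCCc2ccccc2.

Molecular formula from the SMILES: C15H16.
DoU = (2C + 2 + N − H − X)/2 = (2·15 + 2 + 0 − 16 − 0)/2 = 16/2 = 8.
(Structurally: 2 ring(s) + 6 π bond(s) = 8.)

8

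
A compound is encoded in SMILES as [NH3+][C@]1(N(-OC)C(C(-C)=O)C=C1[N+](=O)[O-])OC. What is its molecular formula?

C8H14N3O5+

Heavy atoms from the SMILES: 8 C, 3 N, 5 O.
Implicit hydrogens by atom environment:
  4 × O: no H
  3 × C: 3 H each → 9
  3 × C: no H
  2 × C: 1 H each → 2
  1 × N (charge +1): 3 H
  1 × N: no H
  1 × N (charge +1): no H
  1 × O (charge -1): no H
  Total hydrogens = 14.
Net charge +1.
Molecular formula: C8H14N3O5+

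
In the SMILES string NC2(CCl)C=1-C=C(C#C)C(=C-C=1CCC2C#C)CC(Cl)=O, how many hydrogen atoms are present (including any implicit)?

15

Hydrogens are implicit in SMILES; fill each atom to its normal valence:
  4 × C: 2 H each → 8
  4 × C (aromatic): no H
  4 × C: no H
  3 × C: 1 H each → 3
  2 × C (aromatic): 1 H each → 2
  2 × Cl: no H
  1 × N: 2 H
  1 × O: no H
  Total hydrogens = 15.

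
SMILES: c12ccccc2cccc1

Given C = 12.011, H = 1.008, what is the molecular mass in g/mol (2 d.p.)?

Molecular formula: C10H8.
M = 10×12.011 + 8×1.008 = 128.17 g/mol.

128.17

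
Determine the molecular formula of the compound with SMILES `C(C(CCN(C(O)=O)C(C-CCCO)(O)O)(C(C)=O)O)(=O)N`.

C12H22N2O8

Heavy atoms from the SMILES: 12 C, 2 N, 8 O.
Implicit hydrogens by atom environment:
  6 × C: 2 H each → 12
  5 × C: no H
  5 × O: 1 H each → 5
  3 × O: no H
  1 × C: 3 H
  1 × N: 2 H
  1 × N: no H
  Total hydrogens = 22.
Molecular formula: C12H22N2O8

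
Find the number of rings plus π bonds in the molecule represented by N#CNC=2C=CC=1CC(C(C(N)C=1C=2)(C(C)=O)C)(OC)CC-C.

8

Molecular formula from the SMILES: C18H25N3O2.
DoU = (2C + 2 + N − H − X)/2 = (2·18 + 2 + 3 − 25 − 0)/2 = 16/2 = 8.
(Structurally: 2 ring(s) + 6 π bond(s) = 8.)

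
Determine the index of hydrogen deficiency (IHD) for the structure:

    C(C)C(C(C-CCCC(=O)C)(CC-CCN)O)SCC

1

Molecular formula from the SMILES: C16H33NO2S.
DoU = (2C + 2 + N − H − X)/2 = (2·16 + 2 + 1 − 33 − 0)/2 = 2/2 = 1.
(Structurally: 0 ring(s) + 1 π bond(s) = 1.)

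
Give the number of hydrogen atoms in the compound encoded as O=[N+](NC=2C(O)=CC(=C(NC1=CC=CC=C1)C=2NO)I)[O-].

11

Hydrogens are implicit in SMILES; fill each atom to its normal valence:
  6 × C (aromatic): 1 H each → 6
  6 × C (aromatic): no H
  3 × N: 1 H each → 3
  2 × O: 1 H each → 2
  1 × I: no H
  1 × N (charge +1): no H
  1 × O: no H
  1 × O (charge -1): no H
  Total hydrogens = 11.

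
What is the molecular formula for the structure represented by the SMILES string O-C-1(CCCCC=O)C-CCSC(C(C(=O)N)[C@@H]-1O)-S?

Heavy atoms from the SMILES: 13 C, 1 N, 4 O, 2 S.
Implicit hydrogens by atom environment:
  7 × C: 2 H each → 14
  4 × C: 1 H each → 4
  2 × C: no H
  2 × O: 1 H each → 2
  2 × O: no H
  1 × N: 2 H
  1 × S: 1 H
  1 × S: no H
  Total hydrogens = 23.
Molecular formula: C13H23NO4S2

C13H23NO4S2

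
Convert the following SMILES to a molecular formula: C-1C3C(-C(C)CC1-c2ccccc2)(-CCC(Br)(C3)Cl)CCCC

Heavy atoms from the SMILES: 1 Br, 21 C, 1 Cl.
Implicit hydrogens by atom environment:
  8 × C: 2 H each → 16
  5 × C (aromatic): 1 H each → 5
  3 × C: 1 H each → 3
  2 × C: 3 H each → 6
  2 × C: no H
  1 × Br: no H
  1 × C (aromatic): no H
  1 × Cl: no H
  Total hydrogens = 30.
Molecular formula: C21H30BrCl

C21H30BrCl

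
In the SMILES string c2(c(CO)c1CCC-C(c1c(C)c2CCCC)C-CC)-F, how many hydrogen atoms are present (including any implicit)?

29

Hydrogens are implicit in SMILES; fill each atom to its normal valence:
  9 × C: 2 H each → 18
  6 × C (aromatic): no H
  3 × C: 3 H each → 9
  1 × C: 1 H
  1 × F: no H
  1 × O: 1 H
  Total hydrogens = 29.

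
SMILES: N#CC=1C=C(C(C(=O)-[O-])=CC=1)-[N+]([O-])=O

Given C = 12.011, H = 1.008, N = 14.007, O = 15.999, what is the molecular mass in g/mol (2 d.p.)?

191.12

Molecular formula: C8H3N2O4-.
M = 8×12.011 + 3×1.008 + 2×14.007 + 4×15.999 = 191.12 g/mol.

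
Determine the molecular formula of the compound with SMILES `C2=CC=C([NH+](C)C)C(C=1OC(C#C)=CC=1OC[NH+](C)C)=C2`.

[C17H22N2O2]2+

Heavy atoms from the SMILES: 17 C, 2 N, 2 O.
Implicit hydrogens by atom environment:
  5 × C (aromatic): 1 H each → 5
  5 × C (aromatic): no H
  4 × C: 3 H each → 12
  2 × N (charge +1): 1 H each → 2
  1 × C: 2 H
  1 × C: 1 H
  1 × C: no H
  1 × O (aromatic): no H
  1 × O: no H
  Total hydrogens = 22.
Net charge +2.
Molecular formula: [C17H22N2O2]2+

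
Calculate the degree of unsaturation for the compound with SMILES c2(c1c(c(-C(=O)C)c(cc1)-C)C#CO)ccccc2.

Molecular formula from the SMILES: C17H14O2.
DoU = (2C + 2 + N − H − X)/2 = (2·17 + 2 + 0 − 14 − 0)/2 = 22/2 = 11.
(Structurally: 2 ring(s) + 9 π bond(s) = 11.)

11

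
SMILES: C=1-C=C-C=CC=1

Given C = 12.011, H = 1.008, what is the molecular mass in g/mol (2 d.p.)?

Molecular formula: C6H6.
M = 6×12.011 + 6×1.008 = 78.11 g/mol.

78.11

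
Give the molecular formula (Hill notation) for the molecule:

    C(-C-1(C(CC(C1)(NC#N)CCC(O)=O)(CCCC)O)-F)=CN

Heavy atoms from the SMILES: 15 C, 1 F, 3 N, 3 O.
Implicit hydrogens by atom environment:
  7 × C: 2 H each → 14
  5 × C: no H
  2 × C: 1 H each → 2
  2 × O: 1 H each → 2
  1 × C: 3 H
  1 × F: no H
  1 × N: 2 H
  1 × N: 1 H
  1 × N: no H
  1 × O: no H
  Total hydrogens = 24.
Molecular formula: C15H24FN3O3

C15H24FN3O3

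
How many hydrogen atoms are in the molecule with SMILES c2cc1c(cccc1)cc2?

Hydrogens are implicit in SMILES; fill each atom to its normal valence:
  8 × C (aromatic): 1 H each → 8
  2 × C (aromatic): no H
  Total hydrogens = 8.

8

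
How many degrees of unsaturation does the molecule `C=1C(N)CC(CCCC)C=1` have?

2

Molecular formula from the SMILES: C9H17N.
DoU = (2C + 2 + N − H − X)/2 = (2·9 + 2 + 1 − 17 − 0)/2 = 4/2 = 2.
(Structurally: 1 ring(s) + 1 π bond(s) = 2.)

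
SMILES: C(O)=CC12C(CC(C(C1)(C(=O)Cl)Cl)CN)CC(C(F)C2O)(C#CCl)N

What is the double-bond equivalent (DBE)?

6

Molecular formula from the SMILES: C16H20Cl3FN2O3.
DoU = (2C + 2 + N − H − X)/2 = (2·16 + 2 + 2 − 20 − 4)/2 = 12/2 = 6.
(Structurally: 2 ring(s) + 4 π bond(s) = 6.)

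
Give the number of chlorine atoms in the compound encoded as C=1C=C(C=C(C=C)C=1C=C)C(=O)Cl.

1

The symbol for chlorine appears 1 time in the SMILES.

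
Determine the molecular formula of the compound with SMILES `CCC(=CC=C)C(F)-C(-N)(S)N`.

C8H15FN2S

Heavy atoms from the SMILES: 8 C, 1 F, 2 N, 1 S.
Implicit hydrogens by atom environment:
  3 × C: 1 H each → 3
  2 × C: 2 H each → 4
  2 × C: no H
  2 × N: 2 H each → 4
  1 × C: 3 H
  1 × F: no H
  1 × S: 1 H
  Total hydrogens = 15.
Molecular formula: C8H15FN2S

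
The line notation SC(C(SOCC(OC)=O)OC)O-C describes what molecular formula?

Heavy atoms from the SMILES: 7 C, 5 O, 2 S.
Implicit hydrogens by atom environment:
  5 × O: no H
  3 × C: 3 H each → 9
  2 × C: 1 H each → 2
  1 × C: 2 H
  1 × C: no H
  1 × S: 1 H
  1 × S: no H
  Total hydrogens = 14.
Molecular formula: C7H14O5S2

C7H14O5S2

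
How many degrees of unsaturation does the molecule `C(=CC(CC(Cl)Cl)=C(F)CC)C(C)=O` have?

Molecular formula from the SMILES: C10H13Cl2FO.
DoU = (2C + 2 + N − H − X)/2 = (2·10 + 2 + 0 − 13 − 3)/2 = 6/2 = 3.
(Structurally: 0 ring(s) + 3 π bond(s) = 3.)

3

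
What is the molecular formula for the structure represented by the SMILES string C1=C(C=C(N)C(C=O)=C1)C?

Heavy atoms from the SMILES: 8 C, 1 N, 1 O.
Implicit hydrogens by atom environment:
  3 × C (aromatic): 1 H each → 3
  3 × C (aromatic): no H
  1 × C: 3 H
  1 × C: 1 H
  1 × N: 2 H
  1 × O: no H
  Total hydrogens = 9.
Molecular formula: C8H9NO

C8H9NO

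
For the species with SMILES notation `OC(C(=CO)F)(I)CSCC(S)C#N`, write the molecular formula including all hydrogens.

C7H9FINO2S2

Heavy atoms from the SMILES: 7 C, 1 F, 1 I, 1 N, 2 O, 2 S.
Implicit hydrogens by atom environment:
  3 × C: no H
  2 × C: 2 H each → 4
  2 × C: 1 H each → 2
  2 × O: 1 H each → 2
  1 × F: no H
  1 × I: no H
  1 × N: no H
  1 × S: 1 H
  1 × S: no H
  Total hydrogens = 9.
Molecular formula: C7H9FINO2S2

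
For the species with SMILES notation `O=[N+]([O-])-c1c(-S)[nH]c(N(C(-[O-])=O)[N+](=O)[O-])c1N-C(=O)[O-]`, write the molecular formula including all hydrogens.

[C6H3N5O8S]2-

Heavy atoms from the SMILES: 6 C, 5 N, 8 O, 1 S.
Implicit hydrogens by atom environment:
  4 × C (aromatic): no H
  4 × O: no H
  4 × O (charge -1): no H
  2 × C: no H
  2 × N (charge +1): no H
  1 × N (aromatic): 1 H
  1 × N: 1 H
  1 × N: no H
  1 × S: 1 H
  Total hydrogens = 3.
Net charge -2.
Molecular formula: [C6H3N5O8S]2-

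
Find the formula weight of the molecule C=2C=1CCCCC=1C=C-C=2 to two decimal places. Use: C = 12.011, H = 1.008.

Molecular formula: C10H12.
M = 10×12.011 + 12×1.008 = 132.21 g/mol.

132.21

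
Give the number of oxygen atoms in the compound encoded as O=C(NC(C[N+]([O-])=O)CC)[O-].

The symbol for oxygen appears 4 times in the SMILES.

4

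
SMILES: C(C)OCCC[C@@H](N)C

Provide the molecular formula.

Heavy atoms from the SMILES: 7 C, 1 N, 1 O.
Implicit hydrogens by atom environment:
  4 × C: 2 H each → 8
  2 × C: 3 H each → 6
  1 × C: 1 H
  1 × N: 2 H
  1 × O: no H
  Total hydrogens = 17.
Molecular formula: C7H17NO

C7H17NO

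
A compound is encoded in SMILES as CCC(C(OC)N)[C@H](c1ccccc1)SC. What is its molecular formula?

Heavy atoms from the SMILES: 13 C, 1 N, 1 O, 1 S.
Implicit hydrogens by atom environment:
  5 × C (aromatic): 1 H each → 5
  3 × C: 3 H each → 9
  3 × C: 1 H each → 3
  1 × C: 2 H
  1 × C (aromatic): no H
  1 × N: 2 H
  1 × O: no H
  1 × S: no H
  Total hydrogens = 21.
Molecular formula: C13H21NOS

C13H21NOS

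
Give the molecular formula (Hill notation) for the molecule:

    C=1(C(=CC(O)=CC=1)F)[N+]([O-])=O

Heavy atoms from the SMILES: 6 C, 1 F, 1 N, 3 O.
Implicit hydrogens by atom environment:
  3 × C (aromatic): 1 H each → 3
  3 × C (aromatic): no H
  1 × F: no H
  1 × N (charge +1): no H
  1 × O: 1 H
  1 × O: no H
  1 × O (charge -1): no H
  Total hydrogens = 4.
Molecular formula: C6H4FNO3

C6H4FNO3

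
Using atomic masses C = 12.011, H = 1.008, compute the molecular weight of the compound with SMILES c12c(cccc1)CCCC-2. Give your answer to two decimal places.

132.21

Molecular formula: C10H12.
M = 10×12.011 + 12×1.008 = 132.21 g/mol.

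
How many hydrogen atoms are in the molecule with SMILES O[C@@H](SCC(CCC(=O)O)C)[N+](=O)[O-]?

13

Hydrogens are implicit in SMILES; fill each atom to its normal valence:
  3 × C: 2 H each → 6
  2 × C: 1 H each → 2
  2 × O: 1 H each → 2
  2 × O: no H
  1 × C: 3 H
  1 × C: no H
  1 × N (charge +1): no H
  1 × O (charge -1): no H
  1 × S: no H
  Total hydrogens = 13.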